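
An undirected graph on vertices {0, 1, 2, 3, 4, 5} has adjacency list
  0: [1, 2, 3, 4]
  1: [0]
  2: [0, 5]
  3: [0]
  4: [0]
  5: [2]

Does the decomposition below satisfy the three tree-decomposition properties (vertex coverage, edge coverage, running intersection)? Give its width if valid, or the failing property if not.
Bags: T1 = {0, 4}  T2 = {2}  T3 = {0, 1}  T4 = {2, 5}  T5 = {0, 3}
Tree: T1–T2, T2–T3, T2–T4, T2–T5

No — edge (0,2) lies in no bag.

A tree decomposition must satisfy three properties: every vertex lies in some bag; for every edge, both endpoints lie together in some bag; and for every vertex, the bags containing it form a connected subtree. Here edge (0,2) lies in no bag, so the decomposition is invalid.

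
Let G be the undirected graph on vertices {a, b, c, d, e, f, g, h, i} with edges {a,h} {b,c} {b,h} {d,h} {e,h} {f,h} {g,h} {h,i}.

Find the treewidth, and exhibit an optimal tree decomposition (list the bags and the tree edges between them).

Treewidth 1.
One optimal decomposition is:
Bags: B1 = {h, i}  B2 = {a, h}  B3 = {b, h}  B4 = {e, h}  B5 = {g, h}  B6 = {d, h}  B7 = {b, c}  B8 = {f, h}
Tree: B1–B2, B2–B3, B1–B4, B2–B5, B4–B6, B3–B7, B2–B8

The largest bag has 2 vertices, giving width 1; this decomposition certifies tw(G) ≤ 1. G has an edge, so its treewidth is at least 1. Therefore the treewidth is 1.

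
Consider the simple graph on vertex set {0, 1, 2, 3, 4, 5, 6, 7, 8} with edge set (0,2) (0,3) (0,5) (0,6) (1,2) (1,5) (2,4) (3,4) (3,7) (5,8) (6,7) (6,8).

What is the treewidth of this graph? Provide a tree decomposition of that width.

Treewidth 3.
Bags: B1 = {1, 2, 4, 5}  B2 = {0, 2, 4, 5}  B3 = {0, 3, 4, 5}  B4 = {0, 3, 5, 8}  B5 = {0, 3, 6, 8}  B6 = {3, 6, 7, 8}
Tree: B1–B2, B2–B3, B3–B4, B4–B5, B5–B6

The largest bag has 4 vertices, giving width 3; this decomposition certifies tw(G) ≤ 3. For the lower bound: the 4 vertex sets {1,2,4}, {5}, {0}, {3,6,7,8} are disjoint, each induces a connected subgraph, and every pair is joined by at least one edge of G. Contracting each set to a single vertex therefore yields K_{4} as a minor, and since treewidth is minor-monotone, tw(G) ≥ tw(K_{4}) = 3. Hence tw(G) = 3 exactly.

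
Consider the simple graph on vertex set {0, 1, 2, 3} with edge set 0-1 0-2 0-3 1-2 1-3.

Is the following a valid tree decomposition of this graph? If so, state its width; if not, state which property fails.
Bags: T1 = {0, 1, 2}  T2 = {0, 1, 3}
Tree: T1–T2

Checking the three conditions: (i) the bags cover all of {0, 1, 2, 3}; (ii) for each edge, some bag contains both endpoints; (iii) the bags containing any fixed vertex form a subtree. All hold, so the decomposition is valid with width 3 − 1 = 2.

Yes; width 2.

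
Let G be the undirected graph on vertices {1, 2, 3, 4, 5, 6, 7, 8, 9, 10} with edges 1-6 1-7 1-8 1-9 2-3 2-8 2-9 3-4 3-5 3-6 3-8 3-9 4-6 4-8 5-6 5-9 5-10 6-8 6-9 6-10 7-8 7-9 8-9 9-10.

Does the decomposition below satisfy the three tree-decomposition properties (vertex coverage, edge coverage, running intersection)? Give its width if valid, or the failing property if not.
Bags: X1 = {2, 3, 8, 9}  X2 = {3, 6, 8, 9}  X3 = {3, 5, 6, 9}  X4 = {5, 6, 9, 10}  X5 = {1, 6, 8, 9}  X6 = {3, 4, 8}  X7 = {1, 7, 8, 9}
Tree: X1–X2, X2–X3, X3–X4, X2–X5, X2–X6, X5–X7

A tree decomposition must satisfy three properties: every vertex lies in some bag; for every edge, both endpoints lie together in some bag; and for every vertex, the bags containing it form a connected subtree. Here edge (6,4) lies in no bag, so the decomposition is invalid.

No — edge (6,4) lies in no bag.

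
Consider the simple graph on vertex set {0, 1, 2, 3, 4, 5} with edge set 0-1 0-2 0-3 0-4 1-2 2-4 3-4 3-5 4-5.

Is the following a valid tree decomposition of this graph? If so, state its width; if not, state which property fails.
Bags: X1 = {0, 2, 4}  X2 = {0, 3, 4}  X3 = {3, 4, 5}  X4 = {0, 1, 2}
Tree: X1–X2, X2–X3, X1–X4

Yes; width 2.

Vertex coverage: the bags together contain {0, 1, 2, 3, 4, 5}, the full vertex set. Edge coverage: each edge of G has both endpoints in at least one bag. Running intersection: for every vertex, the bags containing it form a connected subtree. All three properties hold, so this is a valid tree decomposition of width max|bag| − 1 = 2, and hence tw(G) ≤ 2.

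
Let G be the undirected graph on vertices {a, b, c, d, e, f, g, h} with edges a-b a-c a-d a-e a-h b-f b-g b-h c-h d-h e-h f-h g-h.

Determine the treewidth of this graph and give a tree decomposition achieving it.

Treewidth 2.
Bags: B1 = {a, b, h}  B2 = {a, e, h}  B3 = {a, c, h}  B4 = {a, d, h}  B5 = {b, f, h}  B6 = {b, g, h}
Tree: B1–B2, B2–B3, B3–B4, B1–B5, B5–B6

Every bag has size at most 3, so the width is 3 − 1 = 2 and tw(G) ≤ 2. On the other hand G contains the 3-clique {b, g, h}. A clique must lie in a single bag of any decomposition, so no decomposition can have width below 2. Hence tw(G) = 2 exactly.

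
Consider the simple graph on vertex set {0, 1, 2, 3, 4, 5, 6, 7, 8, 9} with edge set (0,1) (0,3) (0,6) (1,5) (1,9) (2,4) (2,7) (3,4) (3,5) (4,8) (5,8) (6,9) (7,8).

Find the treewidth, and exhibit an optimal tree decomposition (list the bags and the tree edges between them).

Treewidth 2.
One optimal decomposition is:
Bags: B1 = {2, 7, 8}  B2 = {2, 4, 8}  B3 = {4, 5, 8}  B4 = {3, 4, 5}  B5 = {1, 3, 5}  B6 = {0, 1, 3}  B7 = {0, 1, 9}  B8 = {0, 6, 9}
Tree: B1–B2, B2–B3, B3–B4, B4–B5, B5–B6, B6–B7, B7–B8

The largest bag has 3 vertices, giving width 2; this decomposition certifies tw(G) ≤ 2. Since 7–2–4–8–7 is a cycle in G, G is not acyclic. Forests are exactly the graphs of treewidth ≤ 1, so tw(G) ≥ 2. Therefore the treewidth is 2.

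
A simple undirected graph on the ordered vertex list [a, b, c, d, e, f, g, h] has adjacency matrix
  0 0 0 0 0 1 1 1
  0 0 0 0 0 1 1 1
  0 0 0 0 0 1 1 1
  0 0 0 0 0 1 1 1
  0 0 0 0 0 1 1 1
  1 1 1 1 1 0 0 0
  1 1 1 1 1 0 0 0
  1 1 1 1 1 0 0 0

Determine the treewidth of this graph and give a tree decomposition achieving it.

Every bag has size at most 4, so the width is 4 − 1 = 3 and tw(G) ≤ 3. For the lower bound: the 4 vertex sets {e,g}, {b,h}, {f}, {d} are disjoint, each induces a connected subgraph, and every pair is joined by at least one edge of G. Contracting each set to a single vertex therefore yields K_{4} as a minor, and since treewidth is minor-monotone, tw(G) ≥ tw(K_{4}) = 3. The upper and lower bounds meet at 3, so that is the treewidth.

Treewidth 3.
Bags: B1 = {e, f, g, h}  B2 = {b, f, g, h}  B3 = {d, f, g, h}  B4 = {c, f, g, h}  B5 = {a, f, g, h}
Tree: B1–B2, B2–B3, B3–B4, B4–B5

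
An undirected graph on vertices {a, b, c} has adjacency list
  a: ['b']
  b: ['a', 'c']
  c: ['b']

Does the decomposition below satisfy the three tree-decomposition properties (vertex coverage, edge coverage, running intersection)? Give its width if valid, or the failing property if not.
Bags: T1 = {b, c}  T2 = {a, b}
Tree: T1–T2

Vertex coverage: the bags together contain {a, b, c}, the full vertex set. Edge coverage: each edge of G has both endpoints in at least one bag. Running intersection: for every vertex, the bags containing it form a connected subtree. All three properties hold, so this is a valid tree decomposition of width max|bag| − 1 = 1, and hence tw(G) ≤ 1.

Yes; width 1.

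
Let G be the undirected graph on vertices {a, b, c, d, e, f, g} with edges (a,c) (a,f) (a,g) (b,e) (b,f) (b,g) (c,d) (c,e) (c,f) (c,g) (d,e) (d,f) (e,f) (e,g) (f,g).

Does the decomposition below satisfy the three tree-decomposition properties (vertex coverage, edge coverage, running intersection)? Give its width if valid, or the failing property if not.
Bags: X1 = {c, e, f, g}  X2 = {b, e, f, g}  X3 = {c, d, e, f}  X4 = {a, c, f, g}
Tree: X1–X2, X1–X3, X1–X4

Yes; width 3.

Checking the three conditions: (i) the bags cover all of {a, b, c, d, e, f, g}; (ii) for each edge, some bag contains both endpoints; (iii) the bags containing any fixed vertex form a subtree. All hold, so the decomposition is valid with width 4 − 1 = 3.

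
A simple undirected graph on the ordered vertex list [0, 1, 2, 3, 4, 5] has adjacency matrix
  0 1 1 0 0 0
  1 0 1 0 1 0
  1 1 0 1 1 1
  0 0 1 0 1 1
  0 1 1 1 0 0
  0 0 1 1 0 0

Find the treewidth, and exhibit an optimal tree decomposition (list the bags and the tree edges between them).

Treewidth 2.
One such decomposition:
Bags: B1 = {2, 3, 4}  B2 = {1, 2, 4}  B3 = {2, 3, 5}  B4 = {0, 1, 2}
Tree: B1–B2, B1–B3, B2–B4

Each bag holds 3 vertices, so the decomposition has width 2, which upper-bounds the treewidth. On the other hand G contains the 3-clique {0, 1, 2}. A clique must lie in a single bag of any decomposition, so no decomposition can have width below 2. The upper and lower bounds meet at 2, so that is the treewidth.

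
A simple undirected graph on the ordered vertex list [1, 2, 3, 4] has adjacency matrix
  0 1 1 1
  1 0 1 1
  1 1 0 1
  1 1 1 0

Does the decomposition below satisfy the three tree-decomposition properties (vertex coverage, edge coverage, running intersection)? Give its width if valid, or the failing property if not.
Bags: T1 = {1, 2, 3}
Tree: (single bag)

A tree decomposition must satisfy three properties: every vertex lies in some bag; for every edge, both endpoints lie together in some bag; and for every vertex, the bags containing it form a connected subtree. Here vertex 4 appears in no bag, so the decomposition is invalid.

No — vertex 4 appears in no bag.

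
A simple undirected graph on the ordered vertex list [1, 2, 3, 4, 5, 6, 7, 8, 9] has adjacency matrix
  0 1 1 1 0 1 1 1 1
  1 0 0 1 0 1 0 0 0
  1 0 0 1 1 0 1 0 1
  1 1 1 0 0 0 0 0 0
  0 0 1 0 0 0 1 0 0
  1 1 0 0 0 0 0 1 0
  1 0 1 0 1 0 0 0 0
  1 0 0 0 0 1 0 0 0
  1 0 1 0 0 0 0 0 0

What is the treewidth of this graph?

2

A width-2 tree decomposition is:
Bags: B1 = {1, 3, 9}  B2 = {1, 3, 7}  B3 = {1, 3, 4}  B4 = {1, 2, 4}  B5 = {1, 2, 6}  B6 = {3, 5, 7}  B7 = {1, 6, 8}
Tree: B1–B2, B1–B3, B3–B4, B4–B5, B2–B6, B5–B7
Every bag has size at most 3, so the width is 3 − 1 = 2 and tw(G) ≤ 2. Conversely, {1, 6, 8} is a clique of size 3, and the vertices of any clique must share a bag in every tree decomposition; so some bag has ≥ 3 vertices and tw(G) ≥ 2. The upper and lower bounds meet at 2, so that is the treewidth.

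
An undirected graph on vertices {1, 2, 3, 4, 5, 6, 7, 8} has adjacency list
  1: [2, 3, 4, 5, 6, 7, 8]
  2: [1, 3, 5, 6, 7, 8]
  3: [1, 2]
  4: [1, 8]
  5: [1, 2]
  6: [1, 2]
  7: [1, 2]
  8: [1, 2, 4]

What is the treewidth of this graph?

2

A width-2 tree decomposition is:
Bags: B1 = {1, 2, 5}  B2 = {1, 2, 7}  B3 = {1, 2, 8}  B4 = {1, 4, 8}  B5 = {1, 2, 3}  B6 = {1, 2, 6}
Tree: B1–B2, B2–B3, B3–B4, B3–B5, B3–B6
Each bag holds 3 vertices, so the decomposition has width 2, which upper-bounds the treewidth. On the other hand G contains the 3-clique {1, 2, 3}. A clique must lie in a single bag of any decomposition, so no decomposition can have width below 2. Therefore the treewidth is 2.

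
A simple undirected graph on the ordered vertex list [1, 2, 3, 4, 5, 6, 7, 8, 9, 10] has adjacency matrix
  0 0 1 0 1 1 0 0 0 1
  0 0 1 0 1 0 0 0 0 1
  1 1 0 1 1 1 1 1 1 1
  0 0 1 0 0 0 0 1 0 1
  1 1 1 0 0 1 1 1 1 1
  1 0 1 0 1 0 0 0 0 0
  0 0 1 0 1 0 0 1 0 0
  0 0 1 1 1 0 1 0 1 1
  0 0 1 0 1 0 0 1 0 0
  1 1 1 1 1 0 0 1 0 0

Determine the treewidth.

3

A width-3 tree decomposition is:
Bags: B1 = {1, 3, 5, 10}  B2 = {3, 5, 8, 10}  B3 = {3, 4, 8, 10}  B4 = {3, 5, 7, 8}  B5 = {1, 3, 5, 6}  B6 = {2, 3, 5, 10}  B7 = {3, 5, 8, 9}
Tree: B1–B2, B2–B3, B2–B4, B1–B5, B1–B6, B2–B7
Each bag holds 4 vertices, so the decomposition has width 3, which upper-bounds the treewidth. For the lower bound, the 4 vertices {3, 4, 8, 10} are pairwise adjacent, and any tree decomposition puts a clique entirely inside one bag — forcing width ≥ 3. The upper and lower bounds meet at 3, so that is the treewidth.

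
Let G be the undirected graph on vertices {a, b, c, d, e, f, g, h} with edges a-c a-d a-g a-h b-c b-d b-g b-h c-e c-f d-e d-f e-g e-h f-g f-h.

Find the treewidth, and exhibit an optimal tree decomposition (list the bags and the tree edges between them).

Every bag has size at most 5, so the width is 5 − 1 = 4 and tw(G) ≤ 4. For the lower bound: the 5 vertex sets {a,h}, {f,g}, {b,c}, {d}, {e} are disjoint, each induces a connected subgraph, and every pair is joined by at least one edge of G. Contracting each set to a single vertex therefore yields K_{5} as a minor, and since treewidth is minor-monotone, tw(G) ≥ tw(K_{5}) = 4. Hence tw(G) = 4 exactly.

Treewidth 4.
Bags: B1 = {a, c, d, g, h}  B2 = {c, d, f, g, h}  B3 = {b, c, d, g, h}  B4 = {c, d, e, g, h}
Tree: B1–B2, B2–B3, B3–B4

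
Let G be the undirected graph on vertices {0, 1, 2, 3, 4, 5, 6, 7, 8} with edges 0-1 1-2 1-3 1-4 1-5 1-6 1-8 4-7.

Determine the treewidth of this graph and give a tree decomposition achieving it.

The largest bag has 2 vertices, giving width 1; this decomposition certifies tw(G) ≤ 1. Since G has at least one edge (e.g. 3–1), it is not an edgeless graph, so tw(G) ≥ 1. Hence tw(G) = 1 exactly.

Treewidth 1.
One optimal decomposition is:
Bags: B1 = {1, 3}  B2 = {1, 4}  B3 = {1, 6}  B4 = {1, 5}  B5 = {1, 2}  B6 = {4, 7}  B7 = {0, 1}  B8 = {1, 8}
Tree: B1–B2, B2–B3, B2–B4, B2–B5, B2–B6, B3–B7, B7–B8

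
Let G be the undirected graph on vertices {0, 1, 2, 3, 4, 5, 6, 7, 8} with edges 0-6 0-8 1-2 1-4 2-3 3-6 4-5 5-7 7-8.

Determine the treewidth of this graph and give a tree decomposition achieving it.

Treewidth 2.
One such decomposition:
Bags: B1 = {1, 4, 5}  B2 = {1, 5, 7}  B3 = {1, 7, 8}  B4 = {0, 1, 8}  B5 = {0, 1, 6}  B6 = {1, 3, 6}  B7 = {1, 2, 3}
Tree: B1–B2, B2–B3, B3–B4, B4–B5, B5–B6, B6–B7

Every bag has size at most 3, so the width is 3 − 1 = 2 and tw(G) ≤ 2. For the lower bound, G contains the cycle 1–4–5–7–8–0–6–3–2–1, so G is not a forest; only forests have treewidth ≤ 1, hence tw(G) ≥ 2. Combining the bounds, tw(G) = 2.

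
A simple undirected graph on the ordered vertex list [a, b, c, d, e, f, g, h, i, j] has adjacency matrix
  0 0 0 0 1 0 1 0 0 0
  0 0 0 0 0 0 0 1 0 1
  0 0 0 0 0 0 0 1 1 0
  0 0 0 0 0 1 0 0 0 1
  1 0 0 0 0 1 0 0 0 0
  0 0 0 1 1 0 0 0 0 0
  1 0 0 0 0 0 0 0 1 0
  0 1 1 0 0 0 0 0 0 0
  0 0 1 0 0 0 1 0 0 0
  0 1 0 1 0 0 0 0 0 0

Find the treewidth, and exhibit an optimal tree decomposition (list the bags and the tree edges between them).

The largest bag has 3 vertices, giving width 2; this decomposition certifies tw(G) ≤ 2. Since g–a–e–f–d–j–b–h–c–i–g is a cycle in G, G is not acyclic. Forests are exactly the graphs of treewidth ≤ 1, so tw(G) ≥ 2. Combining the bounds, tw(G) = 2.

Treewidth 2.
Bags: B1 = {a, e, g}  B2 = {e, f, g}  B3 = {d, f, g}  B4 = {d, g, j}  B5 = {b, g, j}  B6 = {b, g, h}  B7 = {c, g, h}  B8 = {c, g, i}
Tree: B1–B2, B2–B3, B3–B4, B4–B5, B5–B6, B6–B7, B7–B8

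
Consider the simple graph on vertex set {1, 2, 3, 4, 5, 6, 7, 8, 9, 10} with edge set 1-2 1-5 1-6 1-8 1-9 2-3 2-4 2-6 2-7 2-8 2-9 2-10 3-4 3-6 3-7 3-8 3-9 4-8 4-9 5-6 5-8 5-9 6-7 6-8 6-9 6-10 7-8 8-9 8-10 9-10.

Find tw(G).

A width-4 tree decomposition is:
Bags: B1 = {1, 5, 6, 8, 9}  B2 = {1, 2, 6, 8, 9}  B3 = {2, 3, 6, 8, 9}  B4 = {2, 6, 8, 9, 10}  B5 = {2, 3, 4, 8, 9}  B6 = {2, 3, 6, 7, 8}
Tree: B1–B2, B2–B3, B3–B4, B3–B5, B3–B6
Each bag holds 5 vertices, so the decomposition has width 4, which upper-bounds the treewidth. For the lower bound, the 5 vertices {2, 3, 4, 8, 9} are pairwise adjacent, and any tree decomposition puts a clique entirely inside one bag — forcing width ≥ 4. Therefore the treewidth is 4.

4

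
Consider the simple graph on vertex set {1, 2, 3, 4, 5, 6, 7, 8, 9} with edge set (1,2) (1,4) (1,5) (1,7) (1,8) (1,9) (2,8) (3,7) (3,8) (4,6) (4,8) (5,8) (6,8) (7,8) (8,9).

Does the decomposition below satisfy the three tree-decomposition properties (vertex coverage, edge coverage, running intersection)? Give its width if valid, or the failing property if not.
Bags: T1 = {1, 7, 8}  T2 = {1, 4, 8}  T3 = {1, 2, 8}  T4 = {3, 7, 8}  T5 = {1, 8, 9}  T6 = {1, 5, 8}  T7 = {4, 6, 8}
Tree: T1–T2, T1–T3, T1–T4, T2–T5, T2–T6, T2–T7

Yes; width 2.

Vertex coverage: the bags together contain {1, 2, 3, 4, 5, 6, 7, 8, 9}, the full vertex set. Edge coverage: each edge of G has both endpoints in at least one bag. Running intersection: for every vertex, the bags containing it form a connected subtree. All three properties hold, so this is a valid tree decomposition of width max|bag| − 1 = 2, and hence tw(G) ≤ 2.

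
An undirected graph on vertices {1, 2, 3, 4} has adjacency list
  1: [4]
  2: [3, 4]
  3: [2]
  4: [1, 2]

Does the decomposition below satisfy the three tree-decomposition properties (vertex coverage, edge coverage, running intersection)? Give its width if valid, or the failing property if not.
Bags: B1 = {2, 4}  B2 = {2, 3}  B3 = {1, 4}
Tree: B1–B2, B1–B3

Every vertex of G appears in some bag (union = {1, 2, 3, 4}); every edge is covered by a bag; and for each vertex v the set of bags containing v is connected in the bag tree. The decomposition is therefore valid. The largest bag has 2 vertices, so the width is 1.

Yes; width 1.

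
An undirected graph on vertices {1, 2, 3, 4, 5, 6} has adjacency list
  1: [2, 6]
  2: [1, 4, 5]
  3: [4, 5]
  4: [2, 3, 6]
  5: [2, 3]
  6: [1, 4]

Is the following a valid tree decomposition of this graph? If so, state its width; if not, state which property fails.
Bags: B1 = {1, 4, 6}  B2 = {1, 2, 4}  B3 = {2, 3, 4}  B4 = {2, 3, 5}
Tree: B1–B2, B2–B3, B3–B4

Yes; width 2.

Vertex coverage: the bags together contain {1, 2, 3, 4, 5, 6}, the full vertex set. Edge coverage: each edge of G has both endpoints in at least one bag. Running intersection: for every vertex, the bags containing it form a connected subtree. All three properties hold, so this is a valid tree decomposition of width max|bag| − 1 = 2, and hence tw(G) ≤ 2.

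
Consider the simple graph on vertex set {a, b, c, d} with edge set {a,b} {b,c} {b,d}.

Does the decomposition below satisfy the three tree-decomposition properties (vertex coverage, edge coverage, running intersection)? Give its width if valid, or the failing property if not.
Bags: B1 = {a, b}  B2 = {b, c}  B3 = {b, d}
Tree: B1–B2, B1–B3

Every vertex of G appears in some bag (union = {a, b, c, d}); every edge is covered by a bag; and for each vertex v the set of bags containing v is connected in the bag tree. The decomposition is therefore valid. The largest bag has 2 vertices, so the width is 1.

Yes; width 1.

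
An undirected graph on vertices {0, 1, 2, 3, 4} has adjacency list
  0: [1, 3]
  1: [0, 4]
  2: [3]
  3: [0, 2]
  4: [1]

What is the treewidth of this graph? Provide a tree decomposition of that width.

Each bag holds 2 vertices, so the decomposition has width 1, which upper-bounds the treewidth. Any graph with an edge has treewidth ≥ 1, and G has the edge 4–1. Therefore the treewidth is 1.

Treewidth 1.
One optimal decomposition is:
Bags: B1 = {1, 4}  B2 = {0, 1}  B3 = {0, 3}  B4 = {2, 3}
Tree: B1–B2, B2–B3, B3–B4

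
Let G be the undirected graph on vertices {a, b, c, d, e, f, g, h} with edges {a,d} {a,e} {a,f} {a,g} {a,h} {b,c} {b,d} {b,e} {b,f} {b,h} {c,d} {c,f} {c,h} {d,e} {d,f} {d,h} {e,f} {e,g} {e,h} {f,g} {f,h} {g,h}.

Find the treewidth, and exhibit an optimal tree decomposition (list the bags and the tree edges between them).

Each bag holds 5 vertices, so the decomposition has width 4, which upper-bounds the treewidth. For the lower bound, the 5 vertices {a, d, e, f, h} are pairwise adjacent, and any tree decomposition puts a clique entirely inside one bag — forcing width ≥ 4. Combining the bounds, tw(G) = 4.

Treewidth 4.
One such decomposition:
Bags: B1 = {a, e, f, g, h}  B2 = {a, d, e, f, h}  B3 = {b, d, e, f, h}  B4 = {b, c, d, f, h}
Tree: B1–B2, B2–B3, B3–B4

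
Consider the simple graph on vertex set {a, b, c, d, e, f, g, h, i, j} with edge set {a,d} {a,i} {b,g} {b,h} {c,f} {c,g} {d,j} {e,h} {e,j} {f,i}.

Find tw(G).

A width-2 tree decomposition is:
Bags: B1 = {a, d, j}  B2 = {a, e, j}  B3 = {a, e, h}  B4 = {a, b, h}  B5 = {a, b, g}  B6 = {a, c, g}  B7 = {a, c, f}  B8 = {a, f, i}
Tree: B1–B2, B2–B3, B3–B4, B4–B5, B5–B6, B6–B7, B7–B8
Each bag holds 3 vertices, so the decomposition has width 2, which upper-bounds the treewidth. For the lower bound, G contains the cycle a–d–j–e–h–b–g–c–f–i–a, so G is not a forest; only forests have treewidth ≤ 1, hence tw(G) ≥ 2. The upper and lower bounds meet at 2, so that is the treewidth.

2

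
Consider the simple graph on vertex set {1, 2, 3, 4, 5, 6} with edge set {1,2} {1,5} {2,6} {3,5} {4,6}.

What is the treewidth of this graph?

A width-1 tree decomposition is:
Bags: B1 = {4, 6}  B2 = {2, 6}  B3 = {1, 2}  B4 = {1, 5}  B5 = {3, 5}
Tree: B1–B2, B2–B3, B3–B4, B4–B5
Each bag holds 2 vertices, so the decomposition has width 1, which upper-bounds the treewidth. Since G has at least one edge (e.g. 4–6), it is not an edgeless graph, so tw(G) ≥ 1. The upper and lower bounds meet at 1, so that is the treewidth.

1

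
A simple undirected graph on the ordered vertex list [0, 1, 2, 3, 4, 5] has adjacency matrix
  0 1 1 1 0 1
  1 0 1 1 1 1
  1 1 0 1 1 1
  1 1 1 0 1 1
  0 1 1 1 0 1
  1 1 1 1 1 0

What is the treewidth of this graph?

A width-4 tree decomposition is:
Bags: B1 = {1, 2, 3, 4, 5}  B2 = {0, 1, 2, 3, 5}
Tree: B1–B2
Every bag has size at most 5, so the width is 5 − 1 = 4 and tw(G) ≤ 4. Conversely, {0, 1, 2, 3, 5} is a clique of size 5, and the vertices of any clique must share a bag in every tree decomposition; so some bag has ≥ 5 vertices and tw(G) ≥ 4. The upper and lower bounds meet at 4, so that is the treewidth.

4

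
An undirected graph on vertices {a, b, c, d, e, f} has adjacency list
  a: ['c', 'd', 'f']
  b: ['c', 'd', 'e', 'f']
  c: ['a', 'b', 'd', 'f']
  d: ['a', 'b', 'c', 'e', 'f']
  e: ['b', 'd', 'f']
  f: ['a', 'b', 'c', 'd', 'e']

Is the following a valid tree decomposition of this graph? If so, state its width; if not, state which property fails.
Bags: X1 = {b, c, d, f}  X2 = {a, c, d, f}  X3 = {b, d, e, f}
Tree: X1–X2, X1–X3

Every vertex of G appears in some bag (union = {a, b, c, d, e, f}); every edge is covered by a bag; and for each vertex v the set of bags containing v is connected in the bag tree. The decomposition is therefore valid. The largest bag has 4 vertices, so the width is 3.

Yes; width 3.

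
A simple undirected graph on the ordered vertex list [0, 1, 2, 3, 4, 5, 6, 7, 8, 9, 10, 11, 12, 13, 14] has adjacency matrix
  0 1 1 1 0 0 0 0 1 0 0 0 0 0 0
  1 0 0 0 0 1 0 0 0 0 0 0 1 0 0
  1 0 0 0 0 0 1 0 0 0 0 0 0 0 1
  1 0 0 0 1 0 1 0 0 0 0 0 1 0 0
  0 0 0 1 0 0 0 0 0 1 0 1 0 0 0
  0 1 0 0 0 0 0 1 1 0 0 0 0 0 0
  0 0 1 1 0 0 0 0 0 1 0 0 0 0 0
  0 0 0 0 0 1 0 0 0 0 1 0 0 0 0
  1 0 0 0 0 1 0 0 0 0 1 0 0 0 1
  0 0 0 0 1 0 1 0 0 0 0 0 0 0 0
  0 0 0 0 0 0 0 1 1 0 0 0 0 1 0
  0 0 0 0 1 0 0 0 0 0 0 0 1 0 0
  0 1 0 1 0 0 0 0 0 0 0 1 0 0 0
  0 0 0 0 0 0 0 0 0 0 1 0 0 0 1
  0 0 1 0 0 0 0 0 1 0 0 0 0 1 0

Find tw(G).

A width-3 tree decomposition is:
Bags: B1 = {7, 10, 13, 14}  B2 = {7, 8, 10, 14}  B3 = {5, 7, 8, 14}  B4 = {2, 5, 8, 14}  B5 = {0, 2, 5, 8}  B6 = {0, 1, 2, 5}  B7 = {0, 1, 2, 6}  B8 = {0, 1, 3, 6}  B9 = {1, 3, 6, 12}  B10 = {3, 6, 9, 12}  B11 = {3, 4, 9, 12}  B12 = {4, 9, 11, 12}
Tree: B1–B2, B2–B3, B3–B4, B4–B5, B5–B6, B6–B7, B7–B8, B8–B9, B9–B10, B10–B11, B11–B12
The largest bag has 4 vertices, giving width 3; this decomposition certifies tw(G) ≤ 3. For the lower bound: the 4 vertex sets {7,10,13}, {14}, {8}, {0,1,2,5} are disjoint, each induces a connected subgraph, and every pair is joined by at least one edge of G. Contracting each set to a single vertex therefore yields K_{4} as a minor, and since treewidth is minor-monotone, tw(G) ≥ tw(K_{4}) = 3. The upper and lower bounds meet at 3, so that is the treewidth.

3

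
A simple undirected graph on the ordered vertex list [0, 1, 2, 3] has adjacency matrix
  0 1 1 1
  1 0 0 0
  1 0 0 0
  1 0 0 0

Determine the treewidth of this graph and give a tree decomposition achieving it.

Treewidth 1.
One optimal decomposition is:
Bags: B1 = {0, 3}  B2 = {0, 2}  B3 = {0, 1}
Tree: B1–B2, B2–B3

Each bag holds 2 vertices, so the decomposition has width 1, which upper-bounds the treewidth. Any graph with an edge has treewidth ≥ 1, and G has the edge 0–3. Hence tw(G) = 1 exactly.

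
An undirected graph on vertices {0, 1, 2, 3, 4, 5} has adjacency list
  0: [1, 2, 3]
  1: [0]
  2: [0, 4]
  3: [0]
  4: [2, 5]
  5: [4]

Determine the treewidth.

A width-1 tree decomposition is:
Bags: B1 = {0, 1}  B2 = {0, 3}  B3 = {0, 2}  B4 = {2, 4}  B5 = {4, 5}
Tree: B1–B2, B1–B3, B3–B4, B4–B5
The largest bag has 2 vertices, giving width 1; this decomposition certifies tw(G) ≤ 1. Since G has at least one edge (e.g. 0–1), it is not an edgeless graph, so tw(G) ≥ 1. Combining the bounds, tw(G) = 1.

1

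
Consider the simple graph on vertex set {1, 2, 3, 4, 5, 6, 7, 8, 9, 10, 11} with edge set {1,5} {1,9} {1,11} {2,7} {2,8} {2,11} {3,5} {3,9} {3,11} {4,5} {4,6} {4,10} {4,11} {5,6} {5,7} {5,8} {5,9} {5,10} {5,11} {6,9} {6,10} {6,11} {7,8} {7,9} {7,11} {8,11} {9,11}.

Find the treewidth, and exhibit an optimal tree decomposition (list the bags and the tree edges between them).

Each bag holds 4 vertices, so the decomposition has width 3, which upper-bounds the treewidth. Conversely, {2, 7, 8, 11} is a clique of size 4, and the vertices of any clique must share a bag in every tree decomposition; so some bag has ≥ 4 vertices and tw(G) ≥ 3. Therefore the treewidth is 3.

Treewidth 3.
Bags: B1 = {3, 5, 9, 11}  B2 = {5, 7, 9, 11}  B3 = {1, 5, 9, 11}  B4 = {5, 7, 8, 11}  B5 = {5, 6, 9, 11}  B6 = {2, 7, 8, 11}  B7 = {4, 5, 6, 11}  B8 = {4, 5, 6, 10}
Tree: B1–B2, B2–B3, B2–B4, B3–B5, B4–B6, B5–B7, B7–B8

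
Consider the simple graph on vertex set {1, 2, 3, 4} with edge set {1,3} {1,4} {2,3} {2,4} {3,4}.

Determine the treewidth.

A width-2 tree decomposition is:
Bags: B1 = {2, 3, 4}  B2 = {1, 3, 4}
Tree: B1–B2
The largest bag has 3 vertices, giving width 2; this decomposition certifies tw(G) ≤ 2. Conversely, {1, 3, 4} is a clique of size 3, and the vertices of any clique must share a bag in every tree decomposition; so some bag has ≥ 3 vertices and tw(G) ≥ 2. The upper and lower bounds meet at 2, so that is the treewidth.

2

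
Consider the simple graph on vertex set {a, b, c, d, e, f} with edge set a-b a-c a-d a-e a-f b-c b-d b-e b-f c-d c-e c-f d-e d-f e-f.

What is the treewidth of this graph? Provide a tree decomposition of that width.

Treewidth 5.
Bags: B1 = {a, b, c, d, e, f}
Tree: (single bag)

With just one bag of size 6, the width is 6 − 1 = 5, so tw(G) ≤ 5. For the lower bound, the 6 vertices {a, b, c, d, e, f} are pairwise adjacent, and any tree decomposition puts a clique entirely inside one bag — forcing width ≥ 5. Combining the bounds, tw(G) = 5.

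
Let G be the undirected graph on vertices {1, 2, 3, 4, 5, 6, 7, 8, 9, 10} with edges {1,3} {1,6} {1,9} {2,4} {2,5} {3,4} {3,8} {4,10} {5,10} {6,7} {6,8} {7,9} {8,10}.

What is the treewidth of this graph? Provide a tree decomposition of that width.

Each bag holds 3 vertices, so the decomposition has width 2, which upper-bounds the treewidth. For the lower bound, G contains the cycle 7–9–1–6–7, so G is not a forest; only forests have treewidth ≤ 1, hence tw(G) ≥ 2. Therefore the treewidth is 2.

Treewidth 2.
One such decomposition:
Bags: B1 = {6, 7, 9}  B2 = {1, 6, 9}  B3 = {1, 6, 8}  B4 = {1, 3, 8}  B5 = {3, 8, 10}  B6 = {3, 4, 10}  B7 = {4, 5, 10}  B8 = {2, 4, 5}
Tree: B1–B2, B2–B3, B3–B4, B4–B5, B5–B6, B6–B7, B7–B8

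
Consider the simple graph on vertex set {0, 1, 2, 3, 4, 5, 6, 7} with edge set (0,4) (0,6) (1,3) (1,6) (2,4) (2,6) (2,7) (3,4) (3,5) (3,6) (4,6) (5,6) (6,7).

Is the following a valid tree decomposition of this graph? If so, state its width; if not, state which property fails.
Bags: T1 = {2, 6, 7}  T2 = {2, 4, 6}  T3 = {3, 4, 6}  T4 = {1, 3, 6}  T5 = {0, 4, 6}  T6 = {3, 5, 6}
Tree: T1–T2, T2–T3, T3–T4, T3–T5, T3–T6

Checking the three conditions: (i) the bags cover all of {0, 1, 2, 3, 4, 5, 6, 7}; (ii) for each edge, some bag contains both endpoints; (iii) the bags containing any fixed vertex form a subtree. All hold, so the decomposition is valid with width 3 − 1 = 2.

Yes; width 2.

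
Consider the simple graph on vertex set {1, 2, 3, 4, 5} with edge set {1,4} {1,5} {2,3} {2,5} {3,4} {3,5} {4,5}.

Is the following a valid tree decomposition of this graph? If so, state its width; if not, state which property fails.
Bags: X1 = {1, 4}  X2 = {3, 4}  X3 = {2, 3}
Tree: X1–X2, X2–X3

No — vertex 5 appears in no bag.

A tree decomposition must satisfy three properties: every vertex lies in some bag; for every edge, both endpoints lie together in some bag; and for every vertex, the bags containing it form a connected subtree. Here vertex 5 appears in no bag, so the decomposition is invalid.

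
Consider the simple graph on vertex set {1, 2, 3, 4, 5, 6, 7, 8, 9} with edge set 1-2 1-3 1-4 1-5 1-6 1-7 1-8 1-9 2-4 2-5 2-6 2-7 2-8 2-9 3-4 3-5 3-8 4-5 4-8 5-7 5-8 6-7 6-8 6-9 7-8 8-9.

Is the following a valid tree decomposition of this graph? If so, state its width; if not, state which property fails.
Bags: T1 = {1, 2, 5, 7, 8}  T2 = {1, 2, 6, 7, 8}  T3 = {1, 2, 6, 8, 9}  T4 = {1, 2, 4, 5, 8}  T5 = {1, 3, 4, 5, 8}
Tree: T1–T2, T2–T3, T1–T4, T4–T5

Yes; width 4.

Vertex coverage: the bags together contain {1, 2, 3, 4, 5, 6, 7, 8, 9}, the full vertex set. Edge coverage: each edge of G has both endpoints in at least one bag. Running intersection: for every vertex, the bags containing it form a connected subtree. All three properties hold, so this is a valid tree decomposition of width max|bag| − 1 = 4, and hence tw(G) ≤ 4.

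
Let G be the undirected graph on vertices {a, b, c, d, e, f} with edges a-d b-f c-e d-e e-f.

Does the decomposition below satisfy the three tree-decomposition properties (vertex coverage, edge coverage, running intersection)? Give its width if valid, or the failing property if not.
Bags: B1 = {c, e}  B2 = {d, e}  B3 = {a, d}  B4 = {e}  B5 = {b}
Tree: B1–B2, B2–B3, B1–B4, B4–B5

No — vertex f appears in no bag.

A tree decomposition must satisfy three properties: every vertex lies in some bag; for every edge, both endpoints lie together in some bag; and for every vertex, the bags containing it form a connected subtree. Here vertex f appears in no bag, so the decomposition is invalid.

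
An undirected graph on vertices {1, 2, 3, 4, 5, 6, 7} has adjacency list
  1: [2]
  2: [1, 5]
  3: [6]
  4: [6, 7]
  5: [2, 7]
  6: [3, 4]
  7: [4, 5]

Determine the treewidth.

1

A width-1 tree decomposition is:
Bags: B1 = {3, 6}  B2 = {4, 6}  B3 = {4, 7}  B4 = {5, 7}  B5 = {2, 5}  B6 = {1, 2}
Tree: B1–B2, B2–B3, B3–B4, B4–B5, B5–B6
Each bag holds 2 vertices, so the decomposition has width 1, which upper-bounds the treewidth. G has an edge, so its treewidth is at least 1. Combining the bounds, tw(G) = 1.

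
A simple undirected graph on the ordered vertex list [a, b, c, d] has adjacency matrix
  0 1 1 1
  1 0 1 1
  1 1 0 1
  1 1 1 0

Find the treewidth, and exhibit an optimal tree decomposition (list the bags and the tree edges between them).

A single bag containing all 4 vertices is trivially a valid decomposition of width 3. Conversely, {a, b, c, d} is a clique of size 4, and the vertices of any clique must share a bag in every tree decomposition; so some bag has ≥ 4 vertices and tw(G) ≥ 3. Therefore the treewidth is 3.

Treewidth 3.
One optimal decomposition is:
Bags: B1 = {a, b, c, d}
Tree: (single bag)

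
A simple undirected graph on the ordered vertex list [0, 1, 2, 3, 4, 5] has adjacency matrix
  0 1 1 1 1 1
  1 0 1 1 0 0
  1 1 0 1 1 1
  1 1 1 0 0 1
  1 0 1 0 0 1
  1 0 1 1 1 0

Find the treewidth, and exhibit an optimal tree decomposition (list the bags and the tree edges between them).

The largest bag has 4 vertices, giving width 3; this decomposition certifies tw(G) ≤ 3. Conversely, {0, 1, 2, 3} is a clique of size 4, and the vertices of any clique must share a bag in every tree decomposition; so some bag has ≥ 4 vertices and tw(G) ≥ 3. Combining the bounds, tw(G) = 3.

Treewidth 3.
One optimal decomposition is:
Bags: B1 = {0, 1, 2, 3}  B2 = {0, 2, 3, 5}  B3 = {0, 2, 4, 5}
Tree: B1–B2, B2–B3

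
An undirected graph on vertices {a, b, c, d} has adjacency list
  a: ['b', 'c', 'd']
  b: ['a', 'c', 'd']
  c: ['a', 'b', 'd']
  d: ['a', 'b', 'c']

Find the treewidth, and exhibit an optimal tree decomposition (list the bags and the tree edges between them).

With just one bag of size 4, the width is 4 − 1 = 3, so tw(G) ≤ 3. For the lower bound, the 4 vertices {a, b, c, d} are pairwise adjacent, and any tree decomposition puts a clique entirely inside one bag — forcing width ≥ 3. Combining the bounds, tw(G) = 3.

Treewidth 3.
One such decomposition:
Bags: B1 = {a, b, c, d}
Tree: (single bag)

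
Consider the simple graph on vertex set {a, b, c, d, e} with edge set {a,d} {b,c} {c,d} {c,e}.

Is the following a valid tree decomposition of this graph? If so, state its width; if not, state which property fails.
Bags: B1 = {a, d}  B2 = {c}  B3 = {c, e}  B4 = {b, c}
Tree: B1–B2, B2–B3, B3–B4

No — edge (d,c) lies in no bag.

A tree decomposition must satisfy three properties: every vertex lies in some bag; for every edge, both endpoints lie together in some bag; and for every vertex, the bags containing it form a connected subtree. Here edge (d,c) lies in no bag, so the decomposition is invalid.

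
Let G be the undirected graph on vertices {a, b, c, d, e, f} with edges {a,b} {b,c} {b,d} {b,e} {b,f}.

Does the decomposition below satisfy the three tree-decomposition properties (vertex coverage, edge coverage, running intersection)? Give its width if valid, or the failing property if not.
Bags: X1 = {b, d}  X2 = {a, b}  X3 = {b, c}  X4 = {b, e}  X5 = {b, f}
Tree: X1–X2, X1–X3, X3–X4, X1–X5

Yes; width 1.

Checking the three conditions: (i) the bags cover all of {a, b, c, d, e, f}; (ii) for each edge, some bag contains both endpoints; (iii) the bags containing any fixed vertex form a subtree. All hold, so the decomposition is valid with width 2 − 1 = 1.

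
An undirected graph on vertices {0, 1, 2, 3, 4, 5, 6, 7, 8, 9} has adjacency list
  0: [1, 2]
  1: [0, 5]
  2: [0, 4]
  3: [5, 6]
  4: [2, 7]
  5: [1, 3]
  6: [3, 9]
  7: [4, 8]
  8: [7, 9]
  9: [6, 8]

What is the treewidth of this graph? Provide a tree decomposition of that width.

Each bag holds 3 vertices, so the decomposition has width 2, which upper-bounds the treewidth. The edges 9–6–3–5–1–0–2–4–7–8–9 form a cycle, so G is not a tree and its treewidth is at least 2. Therefore the treewidth is 2.

Treewidth 2.
One such decomposition:
Bags: B1 = {3, 6, 9}  B2 = {3, 5, 9}  B3 = {1, 5, 9}  B4 = {0, 1, 9}  B5 = {0, 2, 9}  B6 = {2, 4, 9}  B7 = {4, 7, 9}  B8 = {7, 8, 9}
Tree: B1–B2, B2–B3, B3–B4, B4–B5, B5–B6, B6–B7, B7–B8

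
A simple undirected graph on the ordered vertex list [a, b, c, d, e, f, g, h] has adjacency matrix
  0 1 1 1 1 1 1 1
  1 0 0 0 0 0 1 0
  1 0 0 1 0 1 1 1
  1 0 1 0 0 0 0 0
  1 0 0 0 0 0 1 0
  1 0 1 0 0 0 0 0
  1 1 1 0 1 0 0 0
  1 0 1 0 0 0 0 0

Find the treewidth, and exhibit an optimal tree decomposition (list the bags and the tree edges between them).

Treewidth 2.
Bags: B1 = {a, e, g}  B2 = {a, c, g}  B3 = {a, c, f}  B4 = {a, c, d}  B5 = {a, b, g}  B6 = {a, c, h}
Tree: B1–B2, B2–B3, B2–B4, B2–B5, B3–B6

Each bag holds 3 vertices, so the decomposition has width 2, which upper-bounds the treewidth. Conversely, {a, e, g} is a clique of size 3, and the vertices of any clique must share a bag in every tree decomposition; so some bag has ≥ 3 vertices and tw(G) ≥ 2. The upper and lower bounds meet at 2, so that is the treewidth.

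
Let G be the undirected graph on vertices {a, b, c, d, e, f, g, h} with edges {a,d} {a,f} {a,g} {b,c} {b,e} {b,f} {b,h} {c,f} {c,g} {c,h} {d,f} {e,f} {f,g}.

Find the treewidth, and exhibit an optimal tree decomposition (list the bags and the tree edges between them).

The largest bag has 3 vertices, giving width 2; this decomposition certifies tw(G) ≤ 2. For the lower bound, the 3 vertices {b, c, h} are pairwise adjacent, and any tree decomposition puts a clique entirely inside one bag — forcing width ≥ 2. The upper and lower bounds meet at 2, so that is the treewidth.

Treewidth 2.
One such decomposition:
Bags: B1 = {b, c, f}  B2 = {c, f, g}  B3 = {b, c, h}  B4 = {b, e, f}  B5 = {a, f, g}  B6 = {a, d, f}
Tree: B1–B2, B1–B3, B1–B4, B2–B5, B5–B6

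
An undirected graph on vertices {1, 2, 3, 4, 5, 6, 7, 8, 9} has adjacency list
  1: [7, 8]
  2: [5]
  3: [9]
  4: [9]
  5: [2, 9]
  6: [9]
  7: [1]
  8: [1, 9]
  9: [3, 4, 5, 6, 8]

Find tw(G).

1

A width-1 tree decomposition is:
Bags: B1 = {8, 9}  B2 = {5, 9}  B3 = {4, 9}  B4 = {1, 8}  B5 = {3, 9}  B6 = {1, 7}  B7 = {6, 9}  B8 = {2, 5}
Tree: B1–B2, B2–B3, B1–B4, B1–B5, B4–B6, B2–B7, B2–B8
The largest bag has 2 vertices, giving width 1; this decomposition certifies tw(G) ≤ 1. Since G has at least one edge (e.g. 8–9), it is not an edgeless graph, so tw(G) ≥ 1. Combining the bounds, tw(G) = 1.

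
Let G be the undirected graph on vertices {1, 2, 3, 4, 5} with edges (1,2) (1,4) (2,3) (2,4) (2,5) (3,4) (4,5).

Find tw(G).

A width-2 tree decomposition is:
Bags: B1 = {1, 2, 4}  B2 = {2, 3, 4}  B3 = {2, 4, 5}
Tree: B1–B2, B1–B3
The largest bag has 3 vertices, giving width 2; this decomposition certifies tw(G) ≤ 2. On the other hand G contains the 3-clique {1, 2, 4}. A clique must lie in a single bag of any decomposition, so no decomposition can have width below 2. The upper and lower bounds meet at 2, so that is the treewidth.

2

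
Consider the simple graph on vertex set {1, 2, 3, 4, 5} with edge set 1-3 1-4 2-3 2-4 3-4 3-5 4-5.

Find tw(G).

A width-2 tree decomposition is:
Bags: B1 = {3, 4, 5}  B2 = {1, 3, 4}  B3 = {2, 3, 4}
Tree: B1–B2, B2–B3
The largest bag has 3 vertices, giving width 2; this decomposition certifies tw(G) ≤ 2. On the other hand G contains the 3-clique {1, 3, 4}. A clique must lie in a single bag of any decomposition, so no decomposition can have width below 2. Therefore the treewidth is 2.

2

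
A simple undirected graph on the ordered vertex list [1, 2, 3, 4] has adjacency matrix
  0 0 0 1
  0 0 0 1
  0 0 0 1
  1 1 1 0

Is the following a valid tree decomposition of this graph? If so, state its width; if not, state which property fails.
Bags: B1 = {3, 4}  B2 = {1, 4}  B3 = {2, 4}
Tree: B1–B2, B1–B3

Yes; width 1.

Vertex coverage: the bags together contain {1, 2, 3, 4}, the full vertex set. Edge coverage: each edge of G has both endpoints in at least one bag. Running intersection: for every vertex, the bags containing it form a connected subtree. All three properties hold, so this is a valid tree decomposition of width max|bag| − 1 = 1, and hence tw(G) ≤ 1.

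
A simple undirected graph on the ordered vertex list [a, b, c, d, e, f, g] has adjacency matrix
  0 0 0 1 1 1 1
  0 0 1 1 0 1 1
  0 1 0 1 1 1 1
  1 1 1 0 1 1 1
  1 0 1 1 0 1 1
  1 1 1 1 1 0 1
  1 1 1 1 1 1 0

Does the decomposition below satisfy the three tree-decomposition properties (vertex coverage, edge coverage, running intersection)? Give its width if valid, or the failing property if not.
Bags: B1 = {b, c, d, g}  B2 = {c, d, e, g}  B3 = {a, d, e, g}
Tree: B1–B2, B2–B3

No — vertex f appears in no bag.

A tree decomposition must satisfy three properties: every vertex lies in some bag; for every edge, both endpoints lie together in some bag; and for every vertex, the bags containing it form a connected subtree. Here vertex f appears in no bag, so the decomposition is invalid.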